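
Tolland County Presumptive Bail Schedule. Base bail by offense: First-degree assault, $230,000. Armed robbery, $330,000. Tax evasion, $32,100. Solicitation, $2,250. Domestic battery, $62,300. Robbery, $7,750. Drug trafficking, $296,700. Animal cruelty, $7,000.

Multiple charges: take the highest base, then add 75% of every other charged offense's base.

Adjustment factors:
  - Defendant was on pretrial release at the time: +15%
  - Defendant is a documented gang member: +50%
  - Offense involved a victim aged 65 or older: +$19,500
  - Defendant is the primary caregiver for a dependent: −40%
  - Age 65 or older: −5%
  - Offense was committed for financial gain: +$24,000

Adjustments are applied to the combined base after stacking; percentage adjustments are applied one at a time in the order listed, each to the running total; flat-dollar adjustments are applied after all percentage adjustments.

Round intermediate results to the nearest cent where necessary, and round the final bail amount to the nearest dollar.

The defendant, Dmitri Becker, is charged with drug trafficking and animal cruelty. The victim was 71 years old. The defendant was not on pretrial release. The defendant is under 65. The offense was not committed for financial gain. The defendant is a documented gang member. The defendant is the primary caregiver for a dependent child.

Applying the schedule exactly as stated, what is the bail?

$291,255

Base amounts from the schedule: drug trafficking $296,700; animal cruelty $7,000.
Stacking rule: highest base plus 75% of each additional charge. Highest is drug trafficking at $296,700. Additional: $7,000 × 75% = $5,250. Combined base = $296,700 + $5,250 = $301,950.
Defendant is a documented gang member (+50%): $301,950 × 1.5 = $452,925.
Defendant is the primary caregiver for a dependent (−40%): $452,925 × 0.6 = $271,755.
Offense involved a victim aged 65 or older (+$19,500 flat): $271,755 + $19,500 = $291,255.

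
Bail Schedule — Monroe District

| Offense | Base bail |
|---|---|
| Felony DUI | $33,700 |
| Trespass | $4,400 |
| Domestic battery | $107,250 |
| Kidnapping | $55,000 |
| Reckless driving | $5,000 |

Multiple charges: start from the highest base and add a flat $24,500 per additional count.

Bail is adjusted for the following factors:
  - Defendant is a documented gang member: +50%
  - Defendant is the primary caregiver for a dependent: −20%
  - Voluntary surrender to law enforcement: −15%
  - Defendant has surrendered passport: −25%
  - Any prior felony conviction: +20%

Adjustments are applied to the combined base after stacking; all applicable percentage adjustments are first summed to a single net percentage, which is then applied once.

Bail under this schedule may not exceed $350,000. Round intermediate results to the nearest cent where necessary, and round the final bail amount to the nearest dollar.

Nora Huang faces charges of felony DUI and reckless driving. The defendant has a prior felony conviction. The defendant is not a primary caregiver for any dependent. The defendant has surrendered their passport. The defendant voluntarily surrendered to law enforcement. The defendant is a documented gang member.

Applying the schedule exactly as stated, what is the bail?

$75,660

Base amounts from the schedule: felony DUI $33,700; reckless driving $5,000.
Stacking rule: highest base plus $24,500 per additional charge. Highest is felony DUI at $33,700; 1 additional charge → +$24,500. Combined base = $58,200.
Net percentage adjustment: +50% −15% −25% +20% = +30%. $58,200 × 1.3 = $75,660.
$75,660 is within the $350,000 maximum.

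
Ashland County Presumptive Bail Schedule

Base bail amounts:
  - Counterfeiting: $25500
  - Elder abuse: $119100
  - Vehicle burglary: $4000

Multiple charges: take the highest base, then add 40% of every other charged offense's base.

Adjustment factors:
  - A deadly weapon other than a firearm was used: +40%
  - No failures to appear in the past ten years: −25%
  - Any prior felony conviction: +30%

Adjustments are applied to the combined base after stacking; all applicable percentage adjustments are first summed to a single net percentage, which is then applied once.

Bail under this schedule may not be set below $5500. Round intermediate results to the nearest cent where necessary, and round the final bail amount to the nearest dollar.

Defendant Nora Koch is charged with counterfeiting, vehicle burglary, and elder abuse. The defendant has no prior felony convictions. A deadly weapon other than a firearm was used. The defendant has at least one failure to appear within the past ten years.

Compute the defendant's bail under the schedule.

Base amounts from the schedule: counterfeiting $25500; vehicle burglary $4000; elder abuse $119100.
Stacking rule: highest base plus 40% of each additional charge. Highest is elder abuse at $119100. Additional: $25500 × 40% = $10200; $4000 × 40% = $1600. Combined base = $119100 + $11800 = $130900.
A deadly weapon other than a firearm was used (+40%): $130900 × 1.4 = $183260.
$183260 is at or above the $5500 minimum.

$183260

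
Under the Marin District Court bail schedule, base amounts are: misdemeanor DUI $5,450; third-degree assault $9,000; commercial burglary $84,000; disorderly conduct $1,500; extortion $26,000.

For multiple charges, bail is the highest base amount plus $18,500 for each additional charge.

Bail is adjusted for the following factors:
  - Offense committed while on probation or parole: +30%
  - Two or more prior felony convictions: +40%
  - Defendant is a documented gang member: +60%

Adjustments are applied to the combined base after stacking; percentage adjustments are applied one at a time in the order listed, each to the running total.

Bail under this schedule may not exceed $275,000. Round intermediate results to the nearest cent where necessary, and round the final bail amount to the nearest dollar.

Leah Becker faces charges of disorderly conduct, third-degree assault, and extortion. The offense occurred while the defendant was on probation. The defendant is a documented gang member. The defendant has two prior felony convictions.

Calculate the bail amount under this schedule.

Base amounts from the schedule: disorderly conduct $1,500; third-degree assault $9,000; extortion $26,000.
Stacking rule: highest base plus $18,500 per additional charge. Highest is extortion at $26,000; 2 additional charges → +$37,000. Combined base = $63,000.
Offense committed while on probation or parole (+30%): $63,000 × 1.3 = $81,900.
Two or more prior felony convictions (+40%): $81,900 × 1.4 = $114,660.
Defendant is a documented gang member (+60%): $114,660 × 1.6 = $183,456.
$183,456 is within the $275,000 maximum.

$183,456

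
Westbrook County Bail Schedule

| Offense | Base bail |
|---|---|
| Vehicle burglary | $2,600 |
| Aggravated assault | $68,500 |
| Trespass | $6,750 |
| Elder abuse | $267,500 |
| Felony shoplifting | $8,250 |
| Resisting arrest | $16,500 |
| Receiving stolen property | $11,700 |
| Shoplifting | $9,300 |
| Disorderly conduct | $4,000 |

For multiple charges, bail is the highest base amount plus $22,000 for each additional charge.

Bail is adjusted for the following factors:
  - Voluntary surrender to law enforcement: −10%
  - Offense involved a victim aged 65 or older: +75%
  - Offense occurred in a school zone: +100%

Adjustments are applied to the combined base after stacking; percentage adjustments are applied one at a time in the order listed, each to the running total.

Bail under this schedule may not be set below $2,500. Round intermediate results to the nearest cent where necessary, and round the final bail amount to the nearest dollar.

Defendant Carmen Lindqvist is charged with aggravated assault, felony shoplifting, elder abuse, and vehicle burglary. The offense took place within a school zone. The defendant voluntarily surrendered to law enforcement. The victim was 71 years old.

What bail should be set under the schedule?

$1,050,525

Base amounts from the schedule: aggravated assault $68,500; felony shoplifting $8,250; elder abuse $267,500; vehicle burglary $2,600.
Stacking rule: highest base plus $22,000 per additional charge. Highest is elder abuse at $267,500; 3 additional charges → +$66,000. Combined base = $333,500.
Voluntary surrender to law enforcement (−10%): $333,500 × 0.9 = $300,150.
Offense involved a victim aged 65 or older (+75%): $300,150 × 1.75 = $525,262.50.
Offense occurred in a school zone (+100%): $525,262.50 × 2 = $1,050,525.
$1,050,525 is at or above the $2,500 minimum.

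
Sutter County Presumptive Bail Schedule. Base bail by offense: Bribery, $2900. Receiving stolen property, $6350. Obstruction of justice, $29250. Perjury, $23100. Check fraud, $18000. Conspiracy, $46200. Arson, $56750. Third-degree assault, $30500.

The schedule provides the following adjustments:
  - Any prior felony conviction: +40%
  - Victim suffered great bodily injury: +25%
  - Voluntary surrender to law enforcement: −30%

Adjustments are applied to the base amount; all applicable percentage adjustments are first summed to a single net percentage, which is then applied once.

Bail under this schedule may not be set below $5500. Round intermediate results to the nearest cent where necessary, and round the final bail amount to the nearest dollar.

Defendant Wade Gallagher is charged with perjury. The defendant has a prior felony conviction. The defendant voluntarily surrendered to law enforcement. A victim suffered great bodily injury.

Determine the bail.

$31185

Base amounts from the schedule: perjury $23100.
Single charge. Combined base = $23100.
Net percentage adjustment: +40% +25% −30% = +35%. $23100 × 1.35 = $31185.
$31185 is at or above the $5500 minimum.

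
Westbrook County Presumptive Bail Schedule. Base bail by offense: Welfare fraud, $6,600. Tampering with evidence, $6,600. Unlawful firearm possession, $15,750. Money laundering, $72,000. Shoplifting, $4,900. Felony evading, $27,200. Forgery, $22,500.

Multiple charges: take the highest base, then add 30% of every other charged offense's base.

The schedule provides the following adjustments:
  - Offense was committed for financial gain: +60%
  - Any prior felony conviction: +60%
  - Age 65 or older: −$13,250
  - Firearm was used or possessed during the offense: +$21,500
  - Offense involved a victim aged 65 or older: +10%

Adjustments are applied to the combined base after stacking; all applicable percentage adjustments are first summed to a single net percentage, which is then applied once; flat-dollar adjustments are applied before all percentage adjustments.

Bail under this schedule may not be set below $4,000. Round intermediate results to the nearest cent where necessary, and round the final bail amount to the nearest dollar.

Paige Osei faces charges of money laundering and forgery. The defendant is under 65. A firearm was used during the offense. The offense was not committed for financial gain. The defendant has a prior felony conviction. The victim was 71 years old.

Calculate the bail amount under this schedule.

Base amounts from the schedule: money laundering $72,000; forgery $22,500.
Stacking rule: highest base plus 30% of each additional charge. Highest is money laundering at $72,000. Additional: $22,500 × 30% = $6,750. Combined base = $72,000 + $6,750 = $78,750.
Firearm was used or possessed during the offense (+$21,500 flat): $78,750 + $21,500 = $100,250.
Net percentage adjustment: +60% +10% = +70%. $100,250 × 1.7 = $170,425.
$170,425 is at or above the $4,000 minimum.

$170,425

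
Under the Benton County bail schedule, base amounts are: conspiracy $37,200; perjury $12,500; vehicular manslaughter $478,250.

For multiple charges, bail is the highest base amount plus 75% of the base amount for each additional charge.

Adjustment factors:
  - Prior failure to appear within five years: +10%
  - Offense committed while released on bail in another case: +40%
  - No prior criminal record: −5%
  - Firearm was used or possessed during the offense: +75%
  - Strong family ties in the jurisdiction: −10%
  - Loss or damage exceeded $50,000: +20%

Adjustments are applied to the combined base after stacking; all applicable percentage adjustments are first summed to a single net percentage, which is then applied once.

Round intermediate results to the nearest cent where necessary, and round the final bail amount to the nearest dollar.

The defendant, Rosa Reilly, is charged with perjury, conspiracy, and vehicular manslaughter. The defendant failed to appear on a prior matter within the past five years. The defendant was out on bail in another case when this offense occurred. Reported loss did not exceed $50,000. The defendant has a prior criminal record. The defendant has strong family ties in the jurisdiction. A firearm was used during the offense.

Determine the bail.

Base amounts from the schedule: perjury $12,500; conspiracy $37,200; vehicular manslaughter $478,250.
Stacking rule: highest base plus 75% of each additional charge. Highest is vehicular manslaughter at $478,250. Additional: $12,500 × 75% = $9,375; $37,200 × 75% = $27,900. Combined base = $478,250 + $37,275 = $515,525.
Net percentage adjustment: +10% +40% +75% −10% = +115%. $515,525 × 2.15 = $1,108,378.75.
Rounded to the nearest dollar: $1,108,379.

$1,108,379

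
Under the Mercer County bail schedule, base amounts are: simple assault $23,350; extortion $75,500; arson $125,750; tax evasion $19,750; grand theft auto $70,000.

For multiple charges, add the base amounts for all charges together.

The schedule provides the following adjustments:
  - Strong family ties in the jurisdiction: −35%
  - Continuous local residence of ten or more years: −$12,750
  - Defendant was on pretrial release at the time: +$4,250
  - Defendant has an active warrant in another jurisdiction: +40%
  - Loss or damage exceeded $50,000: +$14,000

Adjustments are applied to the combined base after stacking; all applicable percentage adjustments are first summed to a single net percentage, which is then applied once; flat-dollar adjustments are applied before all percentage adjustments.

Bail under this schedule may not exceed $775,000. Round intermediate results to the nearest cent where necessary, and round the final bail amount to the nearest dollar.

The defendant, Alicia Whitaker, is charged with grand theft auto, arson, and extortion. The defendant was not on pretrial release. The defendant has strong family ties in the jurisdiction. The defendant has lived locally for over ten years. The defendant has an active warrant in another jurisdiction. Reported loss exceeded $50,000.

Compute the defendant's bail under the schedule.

$286,125

Base amounts from the schedule: grand theft auto $70,000; arson $125,750; extortion $75,500.
Stacking rule: sum of all bases. $70,000 + $125,750 + $75,500 = $271,250.
Continuous local residence of ten or more years (−$12,750 flat): $271,250 − $12,750 = $258,500.
Loss or damage exceeded $50,000 (+$14,000 flat): $258,500 + $14,000 = $272,500.
Net percentage adjustment: −35% +40% = +5%. $272,500 × 1.05 = $286,125.
$286,125 is within the $775,000 maximum.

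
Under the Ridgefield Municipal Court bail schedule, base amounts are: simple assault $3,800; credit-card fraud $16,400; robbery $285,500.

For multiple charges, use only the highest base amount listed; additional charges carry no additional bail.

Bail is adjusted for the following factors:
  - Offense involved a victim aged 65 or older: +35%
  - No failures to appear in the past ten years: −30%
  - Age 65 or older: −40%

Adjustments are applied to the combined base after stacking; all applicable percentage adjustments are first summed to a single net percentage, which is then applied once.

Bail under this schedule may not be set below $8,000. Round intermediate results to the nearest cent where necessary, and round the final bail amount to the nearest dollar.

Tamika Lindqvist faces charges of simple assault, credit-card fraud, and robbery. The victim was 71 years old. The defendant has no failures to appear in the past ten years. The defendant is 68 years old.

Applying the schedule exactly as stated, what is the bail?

Base amounts from the schedule: simple assault $3,800; credit-card fraud $16,400; robbery $285,500.
Stacking rule: use the highest base only. Highest is robbery at $285,500. Combined base = $285,500.
Net percentage adjustment: +35% −30% −40% = −35%. $285,500 × 0.65 = $185,575.
$185,575 is at or above the $8,000 minimum.

$185,575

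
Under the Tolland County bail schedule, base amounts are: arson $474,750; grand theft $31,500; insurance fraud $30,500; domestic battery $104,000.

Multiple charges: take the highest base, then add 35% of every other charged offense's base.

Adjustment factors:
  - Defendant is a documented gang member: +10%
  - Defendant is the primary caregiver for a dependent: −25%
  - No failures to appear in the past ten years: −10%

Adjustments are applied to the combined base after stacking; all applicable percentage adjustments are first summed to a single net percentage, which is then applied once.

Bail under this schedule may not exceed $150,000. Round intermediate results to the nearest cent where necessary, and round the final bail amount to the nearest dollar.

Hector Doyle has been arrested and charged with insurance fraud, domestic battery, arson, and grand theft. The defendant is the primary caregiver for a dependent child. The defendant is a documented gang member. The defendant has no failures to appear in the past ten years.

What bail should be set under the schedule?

$150,000

Base amounts from the schedule: insurance fraud $30,500; domestic battery $104,000; arson $474,750; grand theft $31,500.
Stacking rule: highest base plus 35% of each additional charge. Highest is arson at $474,750. Additional: $30,500 × 35% = $10,675; $104,000 × 35% = $36,400; $31,500 × 35% = $11,025. Combined base = $474,750 + $58,100 = $532,850.
Net percentage adjustment: +10% −25% −10% = −25%. $532,850 × 0.75 = $399,637.50.
Result $399,637.50 exceeds the maximum of $150,000; bail is capped at $150,000.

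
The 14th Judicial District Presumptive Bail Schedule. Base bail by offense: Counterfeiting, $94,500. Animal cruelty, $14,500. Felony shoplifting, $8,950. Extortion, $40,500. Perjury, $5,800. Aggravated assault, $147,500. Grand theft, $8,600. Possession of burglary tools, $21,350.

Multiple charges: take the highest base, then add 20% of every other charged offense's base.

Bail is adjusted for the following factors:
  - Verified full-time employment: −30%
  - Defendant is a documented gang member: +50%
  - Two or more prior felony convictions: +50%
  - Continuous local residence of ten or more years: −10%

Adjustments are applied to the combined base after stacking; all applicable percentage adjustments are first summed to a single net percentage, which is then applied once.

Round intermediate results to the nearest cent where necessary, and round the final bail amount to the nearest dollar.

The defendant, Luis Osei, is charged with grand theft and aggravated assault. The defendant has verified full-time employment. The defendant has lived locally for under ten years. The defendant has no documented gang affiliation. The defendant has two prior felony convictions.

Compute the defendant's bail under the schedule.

Base amounts from the schedule: grand theft $8,600; aggravated assault $147,500.
Stacking rule: highest base plus 20% of each additional charge. Highest is aggravated assault at $147,500. Additional: $8,600 × 20% = $1,720. Combined base = $147,500 + $1,720 = $149,220.
Net percentage adjustment: −30% +50% = +20%. $149,220 × 1.2 = $179,064.

$179,064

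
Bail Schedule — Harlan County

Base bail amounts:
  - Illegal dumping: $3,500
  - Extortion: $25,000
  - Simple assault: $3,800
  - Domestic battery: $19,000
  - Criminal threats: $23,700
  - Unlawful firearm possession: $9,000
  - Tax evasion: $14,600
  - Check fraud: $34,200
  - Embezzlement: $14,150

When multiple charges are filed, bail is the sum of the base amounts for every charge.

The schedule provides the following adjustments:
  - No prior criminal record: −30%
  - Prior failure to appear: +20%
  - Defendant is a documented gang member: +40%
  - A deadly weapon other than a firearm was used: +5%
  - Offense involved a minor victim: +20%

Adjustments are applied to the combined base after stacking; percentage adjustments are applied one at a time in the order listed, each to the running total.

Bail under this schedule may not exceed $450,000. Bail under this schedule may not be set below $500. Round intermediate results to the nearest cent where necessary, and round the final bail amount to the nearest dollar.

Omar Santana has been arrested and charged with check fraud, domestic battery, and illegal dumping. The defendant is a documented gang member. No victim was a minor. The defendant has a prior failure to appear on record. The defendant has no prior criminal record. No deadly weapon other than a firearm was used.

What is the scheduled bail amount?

Base amounts from the schedule: check fraud $34,200; domestic battery $19,000; illegal dumping $3,500.
Stacking rule: sum of all bases. $34,200 + $19,000 + $3,500 = $56,700.
No prior criminal record (−30%): $56,700 × 0.7 = $39,690.
Prior failure to appear (+20%): $39,690 × 1.2 = $47,628.
Defendant is a documented gang member (+40%): $47,628 × 1.4 = $66,679.20.
$66,679.20 is within the $450,000 maximum.
$66,679.20 is at or above the $500 minimum.
Rounded to the nearest dollar: $66,679.

$66,679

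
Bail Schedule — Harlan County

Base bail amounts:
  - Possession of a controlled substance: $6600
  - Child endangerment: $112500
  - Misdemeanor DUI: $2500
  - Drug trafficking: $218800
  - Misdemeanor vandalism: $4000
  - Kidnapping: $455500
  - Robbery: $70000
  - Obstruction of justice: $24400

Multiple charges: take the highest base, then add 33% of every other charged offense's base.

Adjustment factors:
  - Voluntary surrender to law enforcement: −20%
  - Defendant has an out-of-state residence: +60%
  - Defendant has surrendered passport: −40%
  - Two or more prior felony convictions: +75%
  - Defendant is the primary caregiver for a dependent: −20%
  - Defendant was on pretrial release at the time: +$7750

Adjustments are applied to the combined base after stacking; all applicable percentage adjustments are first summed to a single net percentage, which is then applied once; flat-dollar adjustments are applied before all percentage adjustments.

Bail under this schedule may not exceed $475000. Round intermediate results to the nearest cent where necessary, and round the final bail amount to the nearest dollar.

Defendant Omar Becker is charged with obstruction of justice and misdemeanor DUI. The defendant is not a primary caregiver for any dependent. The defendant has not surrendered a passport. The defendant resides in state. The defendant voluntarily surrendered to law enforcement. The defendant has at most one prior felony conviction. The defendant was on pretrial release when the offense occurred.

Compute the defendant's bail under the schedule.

$26380

Base amounts from the schedule: obstruction of justice $24400; misdemeanor DUI $2500.
Stacking rule: highest base plus 33% of each additional charge. Highest is obstruction of justice at $24400. Additional: $2500 × 33% = $825. Combined base = $24400 + $825 = $25225.
Defendant was on pretrial release at the time (+$7750 flat): $25225 + $7750 = $32975.
Voluntary surrender to law enforcement (−20%): $32975 × 0.8 = $26380.
$26380 is within the $475000 maximum.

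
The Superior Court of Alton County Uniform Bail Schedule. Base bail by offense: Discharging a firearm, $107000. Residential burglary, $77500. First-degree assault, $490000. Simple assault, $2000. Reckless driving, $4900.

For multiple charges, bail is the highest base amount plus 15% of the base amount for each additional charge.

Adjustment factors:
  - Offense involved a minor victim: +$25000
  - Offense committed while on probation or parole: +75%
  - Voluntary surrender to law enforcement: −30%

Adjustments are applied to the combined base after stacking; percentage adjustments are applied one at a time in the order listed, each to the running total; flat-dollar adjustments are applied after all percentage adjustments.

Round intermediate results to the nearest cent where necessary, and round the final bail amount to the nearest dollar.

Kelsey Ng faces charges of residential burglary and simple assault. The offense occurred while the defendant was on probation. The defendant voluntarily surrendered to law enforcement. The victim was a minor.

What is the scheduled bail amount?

$120305

Base amounts from the schedule: residential burglary $77500; simple assault $2000.
Stacking rule: highest base plus 15% of each additional charge. Highest is residential burglary at $77500. Additional: $2000 × 15% = $300. Combined base = $77500 + $300 = $77800.
Offense committed while on probation or parole (+75%): $77800 × 1.75 = $136150.
Voluntary surrender to law enforcement (−30%): $136150 × 0.7 = $95305.
Offense involved a minor victim (+$25000 flat): $95305 + $25000 = $120305.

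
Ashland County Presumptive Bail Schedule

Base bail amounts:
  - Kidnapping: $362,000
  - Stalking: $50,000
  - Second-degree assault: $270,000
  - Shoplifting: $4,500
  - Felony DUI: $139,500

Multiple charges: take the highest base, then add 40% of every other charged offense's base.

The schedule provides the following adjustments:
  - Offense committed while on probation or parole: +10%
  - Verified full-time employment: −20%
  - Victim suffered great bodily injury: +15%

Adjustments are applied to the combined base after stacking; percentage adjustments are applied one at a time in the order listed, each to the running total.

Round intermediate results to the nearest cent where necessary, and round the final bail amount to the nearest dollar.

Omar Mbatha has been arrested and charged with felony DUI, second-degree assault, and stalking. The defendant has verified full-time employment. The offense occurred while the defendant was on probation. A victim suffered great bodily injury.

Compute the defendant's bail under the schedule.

Base amounts from the schedule: felony DUI $139,500; second-degree assault $270,000; stalking $50,000.
Stacking rule: highest base plus 40% of each additional charge. Highest is second-degree assault at $270,000. Additional: $139,500 × 40% = $55,800; $50,000 × 40% = $20,000. Combined base = $270,000 + $75,800 = $345,800.
Offense committed while on probation or parole (+10%): $345,800 × 1.1 = $380,380.
Verified full-time employment (−20%): $380,380 × 0.8 = $304,304.
Victim suffered great bodily injury (+15%): $304,304 × 1.15 = $349,949.60.
Rounded to the nearest dollar: $349,950.

$349,950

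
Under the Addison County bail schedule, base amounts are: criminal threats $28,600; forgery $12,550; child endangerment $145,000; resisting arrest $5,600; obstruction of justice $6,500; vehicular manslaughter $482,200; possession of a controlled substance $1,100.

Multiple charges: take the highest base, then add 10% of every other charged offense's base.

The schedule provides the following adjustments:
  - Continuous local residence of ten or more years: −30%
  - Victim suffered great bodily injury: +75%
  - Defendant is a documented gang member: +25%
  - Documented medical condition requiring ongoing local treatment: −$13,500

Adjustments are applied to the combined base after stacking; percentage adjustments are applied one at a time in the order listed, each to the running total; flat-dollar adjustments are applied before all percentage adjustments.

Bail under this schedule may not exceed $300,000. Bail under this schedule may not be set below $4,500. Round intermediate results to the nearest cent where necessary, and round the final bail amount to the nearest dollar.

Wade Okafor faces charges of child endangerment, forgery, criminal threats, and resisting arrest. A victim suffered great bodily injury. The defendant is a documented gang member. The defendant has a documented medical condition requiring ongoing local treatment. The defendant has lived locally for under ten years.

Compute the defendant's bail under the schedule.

Base amounts from the schedule: child endangerment $145,000; forgery $12,550; criminal threats $28,600; resisting arrest $5,600.
Stacking rule: highest base plus 10% of each additional charge. Highest is child endangerment at $145,000. Additional: $12,550 × 10% = $1,255; $28,600 × 10% = $2,860; $5,600 × 10% = $560. Combined base = $145,000 + $4,675 = $149,675.
Documented medical condition requiring ongoing local treatment (−$13,500 flat): $149,675 − $13,500 = $136,175.
Victim suffered great bodily injury (+75%): $136,175 × 1.75 = $238,306.25.
Defendant is a documented gang member (+25%): $238,306.25 × 1.25 = $297,882.81.
$297,882.81 is within the $300,000 maximum.
$297,882.81 is at or above the $4,500 minimum.
Rounded to the nearest dollar: $297,883.

$297,883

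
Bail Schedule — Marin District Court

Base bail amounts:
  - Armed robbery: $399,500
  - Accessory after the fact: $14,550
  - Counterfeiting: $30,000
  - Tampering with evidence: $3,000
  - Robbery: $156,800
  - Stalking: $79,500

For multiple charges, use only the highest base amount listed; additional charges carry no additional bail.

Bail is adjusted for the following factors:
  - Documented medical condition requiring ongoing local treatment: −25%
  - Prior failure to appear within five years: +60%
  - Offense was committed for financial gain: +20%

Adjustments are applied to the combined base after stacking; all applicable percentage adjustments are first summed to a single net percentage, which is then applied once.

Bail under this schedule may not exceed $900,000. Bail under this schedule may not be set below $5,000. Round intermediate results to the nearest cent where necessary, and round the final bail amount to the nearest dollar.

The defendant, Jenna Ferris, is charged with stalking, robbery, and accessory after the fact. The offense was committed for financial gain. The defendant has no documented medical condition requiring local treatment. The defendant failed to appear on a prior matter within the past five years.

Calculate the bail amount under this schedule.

$282,240

Base amounts from the schedule: stalking $79,500; robbery $156,800; accessory after the fact $14,550.
Stacking rule: use the highest base only. Highest is robbery at $156,800. Combined base = $156,800.
Net percentage adjustment: +60% +20% = +80%. $156,800 × 1.8 = $282,240.
$282,240 is within the $900,000 maximum.
$282,240 is at or above the $5,000 minimum.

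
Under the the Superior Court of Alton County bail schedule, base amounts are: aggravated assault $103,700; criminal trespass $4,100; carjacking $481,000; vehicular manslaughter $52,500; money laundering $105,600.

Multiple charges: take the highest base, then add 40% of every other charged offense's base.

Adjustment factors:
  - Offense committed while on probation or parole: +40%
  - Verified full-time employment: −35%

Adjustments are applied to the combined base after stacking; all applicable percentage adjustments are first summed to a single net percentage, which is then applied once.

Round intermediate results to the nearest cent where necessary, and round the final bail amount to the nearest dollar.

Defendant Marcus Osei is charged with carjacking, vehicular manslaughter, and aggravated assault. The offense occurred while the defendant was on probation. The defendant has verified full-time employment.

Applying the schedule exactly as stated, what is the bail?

$570,654

Base amounts from the schedule: carjacking $481,000; vehicular manslaughter $52,500; aggravated assault $103,700.
Stacking rule: highest base plus 40% of each additional charge. Highest is carjacking at $481,000. Additional: $52,500 × 40% = $21,000; $103,700 × 40% = $41,480. Combined base = $481,000 + $62,480 = $543,480.
Net percentage adjustment: +40% −35% = +5%. $543,480 × 1.05 = $570,654.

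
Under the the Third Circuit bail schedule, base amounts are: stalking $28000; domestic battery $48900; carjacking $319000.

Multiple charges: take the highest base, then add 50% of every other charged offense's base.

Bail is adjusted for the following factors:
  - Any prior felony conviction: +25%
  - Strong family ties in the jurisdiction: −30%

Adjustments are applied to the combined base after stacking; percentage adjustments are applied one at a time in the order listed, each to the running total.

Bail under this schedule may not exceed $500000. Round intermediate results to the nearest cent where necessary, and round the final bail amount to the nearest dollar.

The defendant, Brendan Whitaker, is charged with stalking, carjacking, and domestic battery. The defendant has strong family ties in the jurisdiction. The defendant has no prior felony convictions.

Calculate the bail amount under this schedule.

$250215

Base amounts from the schedule: stalking $28000; carjacking $319000; domestic battery $48900.
Stacking rule: highest base plus 50% of each additional charge. Highest is carjacking at $319000. Additional: $28000 × 50% = $14000; $48900 × 50% = $24450. Combined base = $319000 + $38450 = $357450.
Strong family ties in the jurisdiction (−30%): $357450 × 0.7 = $250215.
$250215 is within the $500000 maximum.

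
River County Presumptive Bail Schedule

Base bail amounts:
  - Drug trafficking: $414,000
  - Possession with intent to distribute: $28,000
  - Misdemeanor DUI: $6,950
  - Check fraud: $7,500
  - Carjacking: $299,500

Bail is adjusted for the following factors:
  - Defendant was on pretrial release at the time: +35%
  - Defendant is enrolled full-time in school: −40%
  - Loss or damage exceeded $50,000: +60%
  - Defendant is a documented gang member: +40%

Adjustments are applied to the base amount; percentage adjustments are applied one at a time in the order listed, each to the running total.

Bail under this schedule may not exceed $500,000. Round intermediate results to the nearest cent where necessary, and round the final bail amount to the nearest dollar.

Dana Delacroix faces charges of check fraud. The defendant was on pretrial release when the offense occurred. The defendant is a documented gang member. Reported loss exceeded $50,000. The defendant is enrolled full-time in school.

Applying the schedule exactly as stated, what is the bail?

$13,608

Base amounts from the schedule: check fraud $7,500.
Single charge. Combined base = $7,500.
Defendant was on pretrial release at the time (+35%): $7,500 × 1.35 = $10,125.
Defendant is enrolled full-time in school (−40%): $10,125 × 0.6 = $6,075.
Loss or damage exceeded $50,000 (+60%): $6,075 × 1.6 = $9,720.
Defendant is a documented gang member (+40%): $9,720 × 1.4 = $13,608.
$13,608 is within the $500,000 maximum.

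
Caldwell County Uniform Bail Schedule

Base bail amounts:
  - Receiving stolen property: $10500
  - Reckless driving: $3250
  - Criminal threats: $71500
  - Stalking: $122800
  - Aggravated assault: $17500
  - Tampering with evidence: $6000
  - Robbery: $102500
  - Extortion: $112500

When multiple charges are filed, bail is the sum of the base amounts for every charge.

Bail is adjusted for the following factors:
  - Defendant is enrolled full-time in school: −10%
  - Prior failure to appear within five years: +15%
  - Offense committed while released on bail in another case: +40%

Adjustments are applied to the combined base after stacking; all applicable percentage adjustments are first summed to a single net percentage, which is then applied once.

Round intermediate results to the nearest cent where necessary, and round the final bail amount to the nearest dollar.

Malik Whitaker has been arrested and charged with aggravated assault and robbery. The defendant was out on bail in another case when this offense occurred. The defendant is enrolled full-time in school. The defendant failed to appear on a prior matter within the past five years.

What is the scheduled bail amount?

Base amounts from the schedule: aggravated assault $17500; robbery $102500.
Stacking rule: sum of all bases. $17500 + $102500 = $120000.
Net percentage adjustment: −10% +15% +40% = +45%. $120000 × 1.45 = $174000.

$174000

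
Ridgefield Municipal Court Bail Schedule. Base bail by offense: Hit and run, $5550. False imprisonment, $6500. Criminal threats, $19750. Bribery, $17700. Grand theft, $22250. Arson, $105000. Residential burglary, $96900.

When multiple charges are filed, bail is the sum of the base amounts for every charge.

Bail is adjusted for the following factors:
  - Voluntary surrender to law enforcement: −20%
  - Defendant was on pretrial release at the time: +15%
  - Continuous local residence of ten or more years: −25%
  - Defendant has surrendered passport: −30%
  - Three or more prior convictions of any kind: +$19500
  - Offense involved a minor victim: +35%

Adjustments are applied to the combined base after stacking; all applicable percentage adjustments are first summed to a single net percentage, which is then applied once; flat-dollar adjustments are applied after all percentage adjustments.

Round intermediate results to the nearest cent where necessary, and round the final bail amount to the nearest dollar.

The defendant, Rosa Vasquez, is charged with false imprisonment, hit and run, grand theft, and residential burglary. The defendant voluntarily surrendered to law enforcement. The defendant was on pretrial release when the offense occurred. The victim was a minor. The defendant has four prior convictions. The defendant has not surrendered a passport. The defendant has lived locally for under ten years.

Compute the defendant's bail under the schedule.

$190060

Base amounts from the schedule: false imprisonment $6500; hit and run $5550; grand theft $22250; residential burglary $96900.
Stacking rule: sum of all bases. $6500 + $5550 + $22250 + $96900 = $131200.
Net percentage adjustment: −20% +15% +35% = +30%. $131200 × 1.3 = $170560.
Three or more prior convictions of any kind (+$19500 flat): $170560 + $19500 = $190060.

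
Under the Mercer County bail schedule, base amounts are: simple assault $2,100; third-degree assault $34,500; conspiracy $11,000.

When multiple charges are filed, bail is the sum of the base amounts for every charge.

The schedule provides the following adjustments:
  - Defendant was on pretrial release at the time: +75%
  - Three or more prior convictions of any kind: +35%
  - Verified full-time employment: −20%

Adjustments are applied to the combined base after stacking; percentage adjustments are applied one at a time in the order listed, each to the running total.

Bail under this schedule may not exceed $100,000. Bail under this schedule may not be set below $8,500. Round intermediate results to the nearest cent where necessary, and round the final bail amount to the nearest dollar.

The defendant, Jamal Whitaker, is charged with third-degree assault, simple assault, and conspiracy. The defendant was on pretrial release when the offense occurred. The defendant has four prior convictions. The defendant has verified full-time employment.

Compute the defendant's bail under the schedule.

$89,964

Base amounts from the schedule: third-degree assault $34,500; simple assault $2,100; conspiracy $11,000.
Stacking rule: sum of all bases. $34,500 + $2,100 + $11,000 = $47,600.
Defendant was on pretrial release at the time (+75%): $47,600 × 1.75 = $83,300.
Three or more prior convictions of any kind (+35%): $83,300 × 1.35 = $112,455.
Verified full-time employment (−20%): $112,455 × 0.8 = $89,964.
$89,964 is within the $100,000 maximum.
$89,964 is at or above the $8,500 minimum.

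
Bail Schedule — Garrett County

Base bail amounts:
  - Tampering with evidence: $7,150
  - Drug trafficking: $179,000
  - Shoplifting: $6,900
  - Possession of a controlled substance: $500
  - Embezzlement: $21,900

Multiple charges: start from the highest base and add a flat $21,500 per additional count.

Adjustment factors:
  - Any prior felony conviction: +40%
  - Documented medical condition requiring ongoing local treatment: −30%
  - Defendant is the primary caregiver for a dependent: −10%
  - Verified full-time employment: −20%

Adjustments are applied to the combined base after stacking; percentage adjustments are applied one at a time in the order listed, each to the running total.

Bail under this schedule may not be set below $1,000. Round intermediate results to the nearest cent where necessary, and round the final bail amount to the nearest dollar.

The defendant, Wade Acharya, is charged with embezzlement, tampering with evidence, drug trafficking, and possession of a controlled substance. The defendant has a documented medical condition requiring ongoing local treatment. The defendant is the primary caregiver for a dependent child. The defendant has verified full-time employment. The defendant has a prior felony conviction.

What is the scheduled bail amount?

$171,814

Base amounts from the schedule: embezzlement $21,900; tampering with evidence $7,150; drug trafficking $179,000; possession of a controlled substance $500.
Stacking rule: highest base plus $21,500 per additional charge. Highest is drug trafficking at $179,000; 3 additional charges → +$64,500. Combined base = $243,500.
Any prior felony conviction (+40%): $243,500 × 1.4 = $340,900.
Documented medical condition requiring ongoing local treatment (−30%): $340,900 × 0.7 = $238,630.
Defendant is the primary caregiver for a dependent (−10%): $238,630 × 0.9 = $214,767.
Verified full-time employment (−20%): $214,767 × 0.8 = $171,813.60.
$171,813.60 is at or above the $1,000 minimum.
Rounded to the nearest dollar: $171,814.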